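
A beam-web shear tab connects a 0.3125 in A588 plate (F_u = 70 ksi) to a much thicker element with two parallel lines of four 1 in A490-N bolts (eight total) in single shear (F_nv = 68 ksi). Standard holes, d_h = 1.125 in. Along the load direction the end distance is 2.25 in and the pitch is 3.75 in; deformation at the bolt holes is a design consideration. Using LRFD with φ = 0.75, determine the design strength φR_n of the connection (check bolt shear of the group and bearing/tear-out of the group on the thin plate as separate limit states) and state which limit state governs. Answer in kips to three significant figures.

303 kips (bearing governs)

Bolt shear: A_b = π·1²/4 = 0.7854 in²; R_n = 68 × 0.7854 × 8 × 1 = 427.3 kips → 0.75 × 427.3 = 320 kips.
Bearing (1.2 l_c t F_u ≤ 2.4 d t F_u): upper limit = 2.4·1·0.3125·70 = 52.5 kips.
  Edge l_c = 2.25 − 1.125/2 = 1.688 → r_n = 44.3 kips; interior l_c = 3.75 − 1.125 = 2.625 → r_n = 52.5 kips.
  R_n,bearing = 2·44.3 + 6·52.5 = 403.6 kips → 0.75 × 403.6 = 303 kips.
Bearing governs: 303 kips.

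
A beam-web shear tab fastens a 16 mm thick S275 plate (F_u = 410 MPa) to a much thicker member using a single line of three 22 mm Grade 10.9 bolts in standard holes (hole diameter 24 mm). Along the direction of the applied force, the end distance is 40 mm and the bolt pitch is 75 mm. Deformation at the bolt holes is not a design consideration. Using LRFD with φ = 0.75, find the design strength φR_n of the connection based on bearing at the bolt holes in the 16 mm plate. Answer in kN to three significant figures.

Per bolt r_n = 1.5 l_c t F_u ≤ 3.0 d t F_u; upper limit = 3.0 × 22 × 16 × 410 / 1000 = 433 kN.
Edge bolt: l_c = 40 − 24/2 = 28 mm → 1.5 × 28 × 16 × 410 / 1000 = 275.5 → r_n = 275.5 kN.
Interior bolts: l_c = 75 − 24 = 51 mm → 1.5 × 51 × 16 × 410 / 1000 = 501.8 → r_n = 433 kN.
R_n = 1 × 275.5 + 2 × 433 = 1141 kN.
Design strength φR_n = 0.75 × 1141 = 856 kN.

856 kN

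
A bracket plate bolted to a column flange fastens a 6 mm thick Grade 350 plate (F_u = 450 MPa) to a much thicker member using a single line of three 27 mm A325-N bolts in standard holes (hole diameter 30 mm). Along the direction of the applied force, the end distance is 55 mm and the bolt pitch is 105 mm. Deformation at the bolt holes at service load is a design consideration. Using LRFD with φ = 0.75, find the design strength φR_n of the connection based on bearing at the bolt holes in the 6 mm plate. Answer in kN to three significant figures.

Per bolt r_n = 1.2 l_c t F_u ≤ 2.4 d t F_u; upper limit = 2.4 × 27 × 6 × 450 / 1000 = 175 kN.
Edge bolt: l_c = 55 − 30/2 = 40 mm → 1.2 × 40 × 6 × 450 / 1000 = 129.6 → r_n = 129.6 kN.
Interior bolts: l_c = 105 − 30 = 75 mm → 1.2 × 75 × 6 × 450 / 1000 = 243 → r_n = 175 kN.
R_n = 1 × 129.6 + 2 × 175 = 479.5 kN.
Design strength φR_n = 0.75 × 479.5 = 360 kN.

360 kN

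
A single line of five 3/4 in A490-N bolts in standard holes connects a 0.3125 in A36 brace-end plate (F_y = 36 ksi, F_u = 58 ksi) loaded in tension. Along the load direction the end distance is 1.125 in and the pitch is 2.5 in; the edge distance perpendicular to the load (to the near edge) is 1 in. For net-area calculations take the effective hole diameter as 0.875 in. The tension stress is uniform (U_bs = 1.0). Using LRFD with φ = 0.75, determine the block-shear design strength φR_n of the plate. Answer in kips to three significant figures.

64 kips

Shear plane L_v = 1.125 + 4·2.5 = 11.12 in; A_gv = 11.12 × 0.3125 = 3.477 in².
A_nv = (11.12 − 4.5·0.875) × 0.3125 = 2.246 in².
A_nt = (1 − 0.5·0.875) × 0.3125 = 0.1758 in².
0.6 F_u A_nv = 78.16 kips; 0.6 F_y A_gv = 75.09 kips → shear yielding governs the shear term.
R_n = 75.09 + 1.0 × 58 × 0.1758 = 85.29 kips.
Design strength φR_n = 0.75 × 85.29 = 64 kips.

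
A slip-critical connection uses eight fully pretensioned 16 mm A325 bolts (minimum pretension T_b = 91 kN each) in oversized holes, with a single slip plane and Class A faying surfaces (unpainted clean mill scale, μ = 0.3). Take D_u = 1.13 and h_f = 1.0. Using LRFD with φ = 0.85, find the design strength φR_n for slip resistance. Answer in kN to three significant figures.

R_n = μ · D_u · h_f · T_b · n_s · n_b = 0.3 × 1.13 × 1.0 × 91 × 1 × 8 = 246.8 kN.
Design strength φR_n = 0.85 × 246.8 = 210 kN.

210 kN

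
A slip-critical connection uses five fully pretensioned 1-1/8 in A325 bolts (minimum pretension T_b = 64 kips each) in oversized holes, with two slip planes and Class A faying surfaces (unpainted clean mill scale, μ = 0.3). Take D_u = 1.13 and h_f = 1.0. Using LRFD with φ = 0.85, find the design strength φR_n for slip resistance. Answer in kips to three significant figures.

R_n = μ · D_u · h_f · T_b · n_s · n_b = 0.3 × 1.13 × 1.0 × 64 × 2 × 5 = 217 kips.
Design strength φR_n = 0.85 × 217 = 184 kips.

184 kips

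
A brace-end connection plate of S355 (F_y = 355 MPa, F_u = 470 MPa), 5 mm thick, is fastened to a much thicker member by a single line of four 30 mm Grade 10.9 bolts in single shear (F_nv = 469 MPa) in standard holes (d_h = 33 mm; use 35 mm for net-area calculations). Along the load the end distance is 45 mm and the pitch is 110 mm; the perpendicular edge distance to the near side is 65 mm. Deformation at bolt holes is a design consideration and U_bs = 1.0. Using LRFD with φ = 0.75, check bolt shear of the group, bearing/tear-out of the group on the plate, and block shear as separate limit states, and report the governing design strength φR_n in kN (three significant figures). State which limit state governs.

351 kN (block shear governs)

Bolt shear: A_b = π·30²/4 = 706.9 mm²; R_n = 469 × 706.9 × 4 × 1 / 1000 = 1326 kN → 0.75 × 1326 = 995 kN.
Bearing: edge l_c = 28.5, r_n = 80.37 kN; interior l_c = 77, r_n = 169.2 kN; R_n = 80.37 + 3·169.2 = 588 kN → 441 kN.
Block shear: A_gv = 1875, A_nv = 1262, A_nt = 237.5 mm²; R_n = min(0.6F_uA_nv, 0.6F_yA_gv) + U_bs·F_u·A_nt = 467.7 kN → 351 kN.
Block shear governs: 351 kN.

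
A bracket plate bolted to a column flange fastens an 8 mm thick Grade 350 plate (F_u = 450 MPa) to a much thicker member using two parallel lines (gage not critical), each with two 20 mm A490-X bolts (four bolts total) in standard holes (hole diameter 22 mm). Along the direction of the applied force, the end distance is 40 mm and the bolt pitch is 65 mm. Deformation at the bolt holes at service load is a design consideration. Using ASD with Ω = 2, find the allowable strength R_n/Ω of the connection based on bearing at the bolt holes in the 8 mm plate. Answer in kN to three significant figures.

Per bolt r_n = 1.2 l_c t F_u ≤ 2.4 d t F_u; upper limit = 2.4 × 20 × 8 × 450 / 1000 = 172.8 kN.
Edge bolt: l_c = 40 − 22/2 = 29 mm → 1.2 × 29 × 8 × 450 / 1000 = 125.3 → r_n = 125.3 kN.
Interior bolts: l_c = 65 − 22 = 43 mm → 1.2 × 43 × 8 × 450 / 1000 = 185.8 → r_n = 172.8 kN.
R_n = 2 × 125.3 + 2 × 172.8 = 596.2 kN.
Allowable strength R_n/Ω = 596.2 / 2 = 298 kN.

298 kN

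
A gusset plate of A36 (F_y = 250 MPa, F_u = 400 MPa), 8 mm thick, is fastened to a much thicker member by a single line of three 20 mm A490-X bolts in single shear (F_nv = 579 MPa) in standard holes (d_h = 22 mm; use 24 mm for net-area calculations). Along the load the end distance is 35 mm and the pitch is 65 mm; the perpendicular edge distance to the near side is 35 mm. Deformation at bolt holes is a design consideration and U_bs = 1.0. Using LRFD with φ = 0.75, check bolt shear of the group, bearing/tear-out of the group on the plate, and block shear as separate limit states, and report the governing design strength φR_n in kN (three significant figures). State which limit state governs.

Bolt shear: A_b = π·20²/4 = 314.2 mm²; R_n = 579 × 314.2 × 3 × 1 / 1000 = 545.7 kN → 0.75 × 545.7 = 409 kN.
Bearing: edge l_c = 24, r_n = 92.16 kN; interior l_c = 43, r_n = 153.6 kN; R_n = 92.16 + 2·153.6 = 399.4 kN → 300 kN.
Block shear: A_gv = 1320, A_nv = 840, A_nt = 184 mm²; R_n = min(0.6F_uA_nv, 0.6F_yA_gv) + U_bs·F_u·A_nt = 271.6 kN → 204 kN.
Block shear governs: 204 kN.

204 kN (block shear governs)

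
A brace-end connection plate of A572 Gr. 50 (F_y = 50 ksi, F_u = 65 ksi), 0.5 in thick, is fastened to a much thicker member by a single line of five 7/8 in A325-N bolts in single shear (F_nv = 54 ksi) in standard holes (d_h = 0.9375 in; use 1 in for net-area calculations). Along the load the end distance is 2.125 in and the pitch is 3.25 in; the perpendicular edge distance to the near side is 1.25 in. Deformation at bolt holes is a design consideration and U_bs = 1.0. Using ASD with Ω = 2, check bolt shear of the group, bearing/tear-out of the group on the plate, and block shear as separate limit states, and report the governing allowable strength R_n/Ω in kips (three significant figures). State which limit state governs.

Bolt shear: A_b = π·0.875²/4 = 0.6013 in²; R_n = 54 × 0.6013 × 5 × 1 = 162.4 kips → 162.4 / 2 = 81.2 kips.
Bearing: edge l_c = 1.656, r_n = 64.59 kips; interior l_c = 2.312, r_n = 68.25 kips; R_n = 64.59 + 4·68.25 = 337.6 kips → 169 kips.
Block shear: A_gv = 7.562, A_nv = 5.312, A_nt = 0.375 in²; R_n = min(0.6F_uA_nv, 0.6F_yA_gv) + U_bs·F_u·A_nt = 231.6 kips → 116 kips.
Bolt shear governs: 81.2 kips.

81.2 kips (bolt shear governs)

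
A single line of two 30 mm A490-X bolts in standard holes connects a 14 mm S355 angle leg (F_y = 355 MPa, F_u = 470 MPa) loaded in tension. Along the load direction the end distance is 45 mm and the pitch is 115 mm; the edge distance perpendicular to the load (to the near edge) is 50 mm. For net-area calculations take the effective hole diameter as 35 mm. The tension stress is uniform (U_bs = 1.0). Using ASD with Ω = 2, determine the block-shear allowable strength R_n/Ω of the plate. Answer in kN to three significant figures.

Shear plane L_v = 45 + 1·115 = 160 mm; A_gv = 160 × 14 = 2240 mm².
A_nv = (160 − 1.5·35) × 14 = 1505 mm².
A_nt = (50 − 0.5·35) × 14 = 455 mm².
0.6 F_u A_nv = 424.4 kN; 0.6 F_y A_gv = 477.1 kN → shear rupture governs the shear term.
R_n = 424.4 + 1.0 × 470 × 455 / 1000 = 638.3 kN.
Allowable strength R_n/Ω = 638.3 / 2 = 319 kN.

319 kN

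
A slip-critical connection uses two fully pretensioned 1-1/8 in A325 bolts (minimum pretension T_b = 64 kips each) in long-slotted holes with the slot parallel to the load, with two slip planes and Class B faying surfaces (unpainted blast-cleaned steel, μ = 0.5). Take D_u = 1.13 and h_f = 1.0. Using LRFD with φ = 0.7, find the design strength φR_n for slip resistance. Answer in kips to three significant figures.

101 kips

R_n = μ · D_u · h_f · T_b · n_s · n_b = 0.5 × 1.13 × 1.0 × 64 × 2 × 2 = 144.6 kips.
Design strength φR_n = 0.7 × 144.6 = 101 kips.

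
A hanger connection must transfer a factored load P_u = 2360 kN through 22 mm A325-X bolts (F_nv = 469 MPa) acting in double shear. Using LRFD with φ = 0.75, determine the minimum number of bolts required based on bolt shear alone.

A_b = π·22²/4 = 380.1 mm².
Per-bolt design strength φR_n = 0.75 × 469 × 380.1 × 2 / 1000 = 267.4 kN.
n ≥ 2360 / 267.4 = 8.825 → use 9 bolts.

9 bolts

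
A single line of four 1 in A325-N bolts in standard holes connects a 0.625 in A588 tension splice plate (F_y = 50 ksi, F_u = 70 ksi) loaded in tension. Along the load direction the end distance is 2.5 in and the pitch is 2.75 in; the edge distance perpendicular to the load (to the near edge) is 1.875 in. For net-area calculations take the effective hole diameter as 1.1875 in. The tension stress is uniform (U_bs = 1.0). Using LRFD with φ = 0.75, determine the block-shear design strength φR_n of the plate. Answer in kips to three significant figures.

Shear plane L_v = 2.5 + 3·2.75 = 10.75 in; A_gv = 10.75 × 0.625 = 6.719 in².
A_nv = (10.75 − 3.5·1.1875) × 0.625 = 4.121 in².
A_nt = (1.875 − 0.5·1.1875) × 0.625 = 0.8008 in².
0.6 F_u A_nv = 173.1 kips; 0.6 F_y A_gv = 201.6 kips → shear rupture governs the shear term.
R_n = 173.1 + 1.0 × 70 × 0.8008 = 229.1 kips.
Design strength φR_n = 0.75 × 229.1 = 172 kips.

172 kips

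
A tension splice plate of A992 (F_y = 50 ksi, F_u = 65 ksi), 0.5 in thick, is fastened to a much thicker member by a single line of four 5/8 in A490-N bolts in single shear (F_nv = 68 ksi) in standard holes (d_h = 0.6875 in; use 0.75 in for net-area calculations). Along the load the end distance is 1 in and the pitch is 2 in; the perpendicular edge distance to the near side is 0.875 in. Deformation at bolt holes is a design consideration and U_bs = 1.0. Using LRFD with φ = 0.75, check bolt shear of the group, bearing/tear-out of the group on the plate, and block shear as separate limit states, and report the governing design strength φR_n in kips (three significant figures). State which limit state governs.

Bolt shear: A_b = π·0.625²/4 = 0.3068 in²; R_n = 68 × 0.3068 × 4 × 1 = 83.45 kips → 0.75 × 83.45 = 62.6 kips.
Bearing: edge l_c = 0.6562, r_n = 25.59 kips; interior l_c = 1.312, r_n = 48.75 kips; R_n = 25.59 + 3·48.75 = 171.8 kips → 129 kips.
Block shear: A_gv = 3.5, A_nv = 2.188, A_nt = 0.25 in²; R_n = min(0.6F_uA_nv, 0.6F_yA_gv) + U_bs·F_u·A_nt = 101.6 kips → 76.2 kips.
Bolt shear governs: 62.6 kips.

62.6 kips (bolt shear governs)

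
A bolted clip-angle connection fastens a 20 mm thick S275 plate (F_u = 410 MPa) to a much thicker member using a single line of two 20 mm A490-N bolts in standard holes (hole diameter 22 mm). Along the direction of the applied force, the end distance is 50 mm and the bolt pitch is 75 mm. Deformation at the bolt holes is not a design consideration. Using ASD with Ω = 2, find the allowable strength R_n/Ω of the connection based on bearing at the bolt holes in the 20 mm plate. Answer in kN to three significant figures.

Per bolt r_n = 1.5 l_c t F_u ≤ 3.0 d t F_u; upper limit = 3.0 × 20 × 20 × 410 / 1000 = 492 kN.
Edge bolt: l_c = 50 − 22/2 = 39 mm → 1.5 × 39 × 20 × 410 / 1000 = 479.7 → r_n = 479.7 kN.
Interior bolts: l_c = 75 − 22 = 53 mm → 1.5 × 53 × 20 × 410 / 1000 = 651.9 → r_n = 492 kN.
R_n = 1 × 479.7 + 1 × 492 = 971.7 kN.
Allowable strength R_n/Ω = 971.7 / 2 = 486 kN.

486 kN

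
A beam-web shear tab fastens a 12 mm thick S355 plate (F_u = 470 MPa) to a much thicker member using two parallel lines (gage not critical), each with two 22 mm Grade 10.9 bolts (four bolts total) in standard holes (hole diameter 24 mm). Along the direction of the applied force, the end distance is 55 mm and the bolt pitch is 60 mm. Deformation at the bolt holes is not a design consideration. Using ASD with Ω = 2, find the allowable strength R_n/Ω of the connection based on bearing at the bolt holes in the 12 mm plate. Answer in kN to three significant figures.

Per bolt r_n = 1.5 l_c t F_u ≤ 3.0 d t F_u; upper limit = 3.0 × 22 × 12 × 470 / 1000 = 372.2 kN.
Edge bolt: l_c = 55 − 24/2 = 43 mm → 1.5 × 43 × 12 × 470 / 1000 = 363.8 → r_n = 363.8 kN.
Interior bolts: l_c = 60 − 24 = 36 mm → 1.5 × 36 × 12 × 470 / 1000 = 304.6 → r_n = 304.6 kN.
R_n = 2 × 363.8 + 2 × 304.6 = 1337 kN.
Allowable strength R_n/Ω = 1337 / 2 = 668 kN.

668 kN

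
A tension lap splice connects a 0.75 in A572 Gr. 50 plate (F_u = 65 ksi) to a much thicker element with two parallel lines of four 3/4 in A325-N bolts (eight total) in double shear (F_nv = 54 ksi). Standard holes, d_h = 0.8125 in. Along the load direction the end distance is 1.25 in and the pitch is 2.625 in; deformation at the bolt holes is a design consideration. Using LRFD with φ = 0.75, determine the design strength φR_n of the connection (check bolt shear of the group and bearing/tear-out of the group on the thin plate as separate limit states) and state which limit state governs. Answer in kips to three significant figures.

Bolt shear: A_b = π·0.75²/4 = 0.4418 in²; R_n = 54 × 0.4418 × 8 × 2 = 381.7 kips → 0.75 × 381.7 = 286 kips.
Bearing (1.2 l_c t F_u ≤ 2.4 d t F_u): upper limit = 2.4·0.75·0.75·65 = 87.75 kips.
  Edge l_c = 1.25 − 0.8125/2 = 0.8438 → r_n = 49.36 kips; interior l_c = 2.625 − 0.8125 = 1.812 → r_n = 87.75 kips.
  R_n,bearing = 2·49.36 + 6·87.75 = 625.2 kips → 0.75 × 625.2 = 469 kips.
Bolt shear governs: 286 kips.

286 kips (bolt shear governs)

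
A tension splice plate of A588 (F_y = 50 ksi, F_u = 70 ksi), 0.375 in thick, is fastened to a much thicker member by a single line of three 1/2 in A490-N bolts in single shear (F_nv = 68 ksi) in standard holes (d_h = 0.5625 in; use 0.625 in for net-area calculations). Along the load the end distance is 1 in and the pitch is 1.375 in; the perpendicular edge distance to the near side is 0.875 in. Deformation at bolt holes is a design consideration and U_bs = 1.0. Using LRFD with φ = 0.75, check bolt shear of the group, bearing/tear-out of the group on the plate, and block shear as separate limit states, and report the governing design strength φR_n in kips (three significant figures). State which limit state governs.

30 kips (bolt shear governs)

Bolt shear: A_b = π·0.5²/4 = 0.1963 in²; R_n = 68 × 0.1963 × 3 × 1 = 40.06 kips → 0.75 × 40.06 = 30 kips.
Bearing: edge l_c = 0.7188, r_n = 22.64 kips; interior l_c = 0.8125, r_n = 25.59 kips; R_n = 22.64 + 2·25.59 = 73.83 kips → 55.4 kips.
Block shear: A_gv = 1.406, A_nv = 0.8203, A_nt = 0.2109 in²; R_n = min(0.6F_uA_nv, 0.6F_yA_gv) + U_bs·F_u·A_nt = 49.22 kips → 36.9 kips.
Bolt shear governs: 30 kips.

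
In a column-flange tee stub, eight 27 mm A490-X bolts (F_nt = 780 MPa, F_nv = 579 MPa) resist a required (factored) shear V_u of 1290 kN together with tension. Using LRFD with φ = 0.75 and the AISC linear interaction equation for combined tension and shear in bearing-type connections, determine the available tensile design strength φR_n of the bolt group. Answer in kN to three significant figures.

1750 kN

A_b = π·27²/4 = 572.6 mm²; f_rv = 1290 × 1000 / (8 × 572.6) = 281.6 MPa.
F'_nt = 1.3 F_nt − (F_nt / φF_nv) f_rv = 1.3·780 − (780/(0.75·579))·281.6 = 508.1 MPa, capped at F_nt → F'_nt = 508.1 MPa.
R_n = F'_nt · A_b · n = 508.1 × 572.6 × 8 / 1000 = 2327 kN.
Design strength φR_n = 0.75 × 2327 = 1750 kN.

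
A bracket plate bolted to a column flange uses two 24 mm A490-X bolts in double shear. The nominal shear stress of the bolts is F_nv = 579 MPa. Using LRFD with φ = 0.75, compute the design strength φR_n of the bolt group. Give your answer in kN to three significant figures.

786 kN

A_b = π × 24² / 4 = 452.4 mm².
R_n = F_nv · A_b · n · n_s = 579 × 452.4 × 2 × 2 / 1000 = 1048 kN.
Design strength φR_n = 0.75 × 1048 = 786 kN.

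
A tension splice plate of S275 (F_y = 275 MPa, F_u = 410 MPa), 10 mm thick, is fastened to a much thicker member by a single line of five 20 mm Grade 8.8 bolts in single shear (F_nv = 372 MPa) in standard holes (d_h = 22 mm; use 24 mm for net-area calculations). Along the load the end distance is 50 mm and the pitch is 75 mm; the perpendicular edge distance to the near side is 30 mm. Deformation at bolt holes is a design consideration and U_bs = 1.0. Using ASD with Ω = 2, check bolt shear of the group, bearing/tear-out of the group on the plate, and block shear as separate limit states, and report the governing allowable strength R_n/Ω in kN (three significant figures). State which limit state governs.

292 kN (bolt shear governs)

Bolt shear: A_b = π·20²/4 = 314.2 mm²; R_n = 372 × 314.2 × 5 × 1 / 1000 = 584.3 kN → 584.3 / 2 = 292 kN.
Bearing: edge l_c = 39, r_n = 191.9 kN; interior l_c = 53, r_n = 196.8 kN; R_n = 191.9 + 4·196.8 = 979.1 kN → 490 kN.
Block shear: A_gv = 3500, A_nv = 2420, A_nt = 180 mm²; R_n = min(0.6F_uA_nv, 0.6F_yA_gv) + U_bs·F_u·A_nt = 651.3 kN → 326 kN.
Bolt shear governs: 292 kN.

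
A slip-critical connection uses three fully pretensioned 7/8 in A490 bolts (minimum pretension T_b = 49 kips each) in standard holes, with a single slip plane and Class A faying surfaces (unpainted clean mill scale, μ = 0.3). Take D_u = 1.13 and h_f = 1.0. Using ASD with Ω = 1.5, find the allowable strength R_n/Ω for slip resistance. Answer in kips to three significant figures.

33.2 kips

R_n = μ · D_u · h_f · T_b · n_s · n_b = 0.3 × 1.13 × 1.0 × 49 × 1 × 3 = 49.83 kips.
Allowable strength R_n/Ω = 49.83 / 1.5 = 33.2 kips.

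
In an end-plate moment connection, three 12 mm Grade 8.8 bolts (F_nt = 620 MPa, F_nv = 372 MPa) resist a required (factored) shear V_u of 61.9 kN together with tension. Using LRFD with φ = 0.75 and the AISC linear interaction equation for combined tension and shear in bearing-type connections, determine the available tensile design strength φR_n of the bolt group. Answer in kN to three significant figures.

A_b = π·12²/4 = 113.1 mm²; f_rv = 61.9 × 1000 / (3 × 113.1) = 182.4 MPa.
F'_nt = 1.3 F_nt − (F_nt / φF_nv) f_rv = 1.3·620 − (620/(0.75·372))·182.4 = 400.6 MPa, capped at F_nt → F'_nt = 400.6 MPa.
R_n = F'_nt · A_b · n = 400.6 × 113.1 × 3 / 1000 = 135.9 kN.
Design strength φR_n = 0.75 × 135.9 = 102 kN.

102 kN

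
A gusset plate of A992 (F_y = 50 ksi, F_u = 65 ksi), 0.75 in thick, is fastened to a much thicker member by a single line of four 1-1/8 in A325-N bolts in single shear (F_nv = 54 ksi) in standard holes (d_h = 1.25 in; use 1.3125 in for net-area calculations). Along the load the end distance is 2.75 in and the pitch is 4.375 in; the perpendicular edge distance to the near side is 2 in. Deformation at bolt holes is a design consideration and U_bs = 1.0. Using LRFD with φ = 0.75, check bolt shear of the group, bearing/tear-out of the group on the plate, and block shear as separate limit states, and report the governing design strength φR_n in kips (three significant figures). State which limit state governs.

161 kips (bolt shear governs)

Bolt shear: A_b = π·1.125²/4 = 0.994 in²; R_n = 54 × 0.994 × 4 × 1 = 214.7 kips → 0.75 × 214.7 = 161 kips.
Bearing: edge l_c = 2.125, r_n = 124.3 kips; interior l_c = 3.125, r_n = 131.6 kips; R_n = 124.3 + 3·131.6 = 519.2 kips → 389 kips.
Block shear: A_gv = 11.91, A_nv = 8.461, A_nt = 1.008 in²; R_n = min(0.6F_uA_nv, 0.6F_yA_gv) + U_bs·F_u·A_nt = 395.5 kips → 297 kips.
Bolt shear governs: 161 kips.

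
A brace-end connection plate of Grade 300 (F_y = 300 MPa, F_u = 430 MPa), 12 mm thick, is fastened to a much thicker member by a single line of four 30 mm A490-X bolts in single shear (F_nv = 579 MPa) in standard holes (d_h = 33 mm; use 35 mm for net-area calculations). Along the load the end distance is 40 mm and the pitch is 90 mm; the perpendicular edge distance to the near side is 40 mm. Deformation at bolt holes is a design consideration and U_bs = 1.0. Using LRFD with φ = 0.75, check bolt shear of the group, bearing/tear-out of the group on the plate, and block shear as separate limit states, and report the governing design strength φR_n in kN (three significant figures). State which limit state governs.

Bolt shear: A_b = π·30²/4 = 706.9 mm²; R_n = 579 × 706.9 × 4 × 1 / 1000 = 1637 kN → 0.75 × 1637 = 1230 kN.
Bearing: edge l_c = 23.5, r_n = 145.5 kN; interior l_c = 57, r_n = 352.9 kN; R_n = 145.5 + 3·352.9 = 1204 kN → 903 kN.
Block shear: A_gv = 3720, A_nv = 2250, A_nt = 270 mm²; R_n = min(0.6F_uA_nv, 0.6F_yA_gv) + U_bs·F_u·A_nt = 696.6 kN → 522 kN.
Block shear governs: 522 kN.

522 kN (block shear governs)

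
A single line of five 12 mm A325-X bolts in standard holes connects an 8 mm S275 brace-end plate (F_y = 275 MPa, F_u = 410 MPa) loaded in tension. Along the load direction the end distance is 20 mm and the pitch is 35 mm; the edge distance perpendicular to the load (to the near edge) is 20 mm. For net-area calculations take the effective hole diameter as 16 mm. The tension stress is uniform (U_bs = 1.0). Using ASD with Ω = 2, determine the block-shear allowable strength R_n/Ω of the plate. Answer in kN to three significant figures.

106 kN

Shear plane L_v = 20 + 4·35 = 160 mm; A_gv = 160 × 8 = 1280 mm².
A_nv = (160 − 4.5·16) × 8 = 704 mm².
A_nt = (20 − 0.5·16) × 8 = 96 mm².
0.6 F_u A_nv = 173.2 kN; 0.6 F_y A_gv = 211.2 kN → shear rupture governs the shear term.
R_n = 173.2 + 1.0 × 410 × 96 / 1000 = 212.5 kN.
Allowable strength R_n/Ω = 212.5 / 2 = 106 kN.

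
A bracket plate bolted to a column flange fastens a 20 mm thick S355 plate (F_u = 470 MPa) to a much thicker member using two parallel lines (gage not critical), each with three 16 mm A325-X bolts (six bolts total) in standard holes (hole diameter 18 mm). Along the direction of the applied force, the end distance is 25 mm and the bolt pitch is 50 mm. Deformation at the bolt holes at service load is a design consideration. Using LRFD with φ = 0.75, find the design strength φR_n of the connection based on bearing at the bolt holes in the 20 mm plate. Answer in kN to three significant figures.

1350 kN

Per bolt r_n = 1.2 l_c t F_u ≤ 2.4 d t F_u; upper limit = 2.4 × 16 × 20 × 470 / 1000 = 361 kN.
Edge bolt: l_c = 25 − 18/2 = 16 mm → 1.2 × 16 × 20 × 470 / 1000 = 180.5 → r_n = 180.5 kN.
Interior bolts: l_c = 50 − 18 = 32 mm → 1.2 × 32 × 20 × 470 / 1000 = 361 → r_n = 361 kN.
R_n = 2 × 180.5 + 4 × 361 = 1805 kN.
Design strength φR_n = 0.75 × 1805 = 1350 kN.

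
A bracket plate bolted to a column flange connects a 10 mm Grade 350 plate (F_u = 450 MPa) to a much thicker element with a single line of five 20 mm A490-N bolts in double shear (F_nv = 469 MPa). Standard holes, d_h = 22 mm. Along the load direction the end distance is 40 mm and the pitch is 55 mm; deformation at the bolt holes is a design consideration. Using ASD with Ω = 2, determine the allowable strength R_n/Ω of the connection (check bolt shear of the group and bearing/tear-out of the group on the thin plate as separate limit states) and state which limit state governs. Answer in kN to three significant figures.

435 kN (bearing governs)

Bolt shear: A_b = π·20²/4 = 314.2 mm²; R_n = 469 × 314.2 × 5 × 2 / 1000 = 1473 kN → 1473 / 2 = 737 kN.
Bearing (1.2 l_c t F_u ≤ 2.4 d t F_u): upper limit = 2.4·20·10·450 / 1000 = 216 kN.
  Edge l_c = 40 − 22/2 = 29 → r_n = 156.6 kN; interior l_c = 55 − 22 = 33 → r_n = 178.2 kN.
  R_n,bearing = 1·156.6 + 4·178.2 = 869.4 kN → 869.4 / 2 = 435 kN.
Bearing governs: 435 kN.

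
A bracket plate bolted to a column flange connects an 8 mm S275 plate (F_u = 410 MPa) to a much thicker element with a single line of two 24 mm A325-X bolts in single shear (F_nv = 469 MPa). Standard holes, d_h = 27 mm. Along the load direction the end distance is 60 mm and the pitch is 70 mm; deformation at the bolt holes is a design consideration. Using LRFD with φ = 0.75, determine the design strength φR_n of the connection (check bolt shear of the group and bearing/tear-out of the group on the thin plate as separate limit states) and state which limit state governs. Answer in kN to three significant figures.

Bolt shear: A_b = π·24²/4 = 452.4 mm²; R_n = 469 × 452.4 × 2 × 1 / 1000 = 424.3 kN → 0.75 × 424.3 = 318 kN.
Bearing (1.2 l_c t F_u ≤ 2.4 d t F_u): upper limit = 2.4·24·8·410 / 1000 = 188.9 kN.
  Edge l_c = 60 − 27/2 = 46.5 → r_n = 183 kN; interior l_c = 70 − 27 = 43 → r_n = 169.2 kN.
  R_n,bearing = 1·183 + 1·169.2 = 352.3 kN → 0.75 × 352.3 = 264 kN.
Bearing governs: 264 kN.

264 kN (bearing governs)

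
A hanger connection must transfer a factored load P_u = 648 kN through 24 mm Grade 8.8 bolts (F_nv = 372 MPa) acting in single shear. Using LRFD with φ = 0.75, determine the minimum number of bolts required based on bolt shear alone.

A_b = π·24²/4 = 452.4 mm².
Per-bolt design strength φR_n = 0.75 × 372 × 452.4 × 1 / 1000 = 126.2 kN.
n ≥ 648 / 126.2 = 5.134 → use 6 bolts.

6 bolts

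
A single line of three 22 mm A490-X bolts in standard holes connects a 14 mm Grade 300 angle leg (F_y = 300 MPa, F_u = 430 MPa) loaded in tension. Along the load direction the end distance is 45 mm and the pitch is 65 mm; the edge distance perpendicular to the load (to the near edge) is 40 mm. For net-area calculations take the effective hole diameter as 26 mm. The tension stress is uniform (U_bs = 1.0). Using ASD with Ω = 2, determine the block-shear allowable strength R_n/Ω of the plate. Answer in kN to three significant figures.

280 kN

Shear plane L_v = 45 + 2·65 = 175 mm; A_gv = 175 × 14 = 2450 mm².
A_nv = (175 − 2.5·26) × 14 = 1540 mm².
A_nt = (40 − 0.5·26) × 14 = 378 mm².
0.6 F_u A_nv = 397.3 kN; 0.6 F_y A_gv = 441 kN → shear rupture governs the shear term.
R_n = 397.3 + 1.0 × 430 × 378 / 1000 = 559.9 kN.
Allowable strength R_n/Ω = 559.9 / 2 = 280 kN.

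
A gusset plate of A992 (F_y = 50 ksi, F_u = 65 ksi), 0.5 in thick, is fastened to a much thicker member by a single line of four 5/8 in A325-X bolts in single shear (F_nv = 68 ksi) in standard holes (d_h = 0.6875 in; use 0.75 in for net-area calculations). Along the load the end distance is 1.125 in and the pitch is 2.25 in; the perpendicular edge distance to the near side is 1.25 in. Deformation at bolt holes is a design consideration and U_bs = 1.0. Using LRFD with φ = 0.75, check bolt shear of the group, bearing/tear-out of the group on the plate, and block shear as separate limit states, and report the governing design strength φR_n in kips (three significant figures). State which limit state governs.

Bolt shear: A_b = π·0.625²/4 = 0.3068 in²; R_n = 68 × 0.3068 × 4 × 1 = 83.45 kips → 0.75 × 83.45 = 62.6 kips.
Bearing: edge l_c = 0.7812, r_n = 30.47 kips; interior l_c = 1.562, r_n = 48.75 kips; R_n = 30.47 + 3·48.75 = 176.7 kips → 133 kips.
Block shear: A_gv = 3.938, A_nv = 2.625, A_nt = 0.4375 in²; R_n = min(0.6F_uA_nv, 0.6F_yA_gv) + U_bs·F_u·A_nt = 130.8 kips → 98.1 kips.
Bolt shear governs: 62.6 kips.

62.6 kips (bolt shear governs)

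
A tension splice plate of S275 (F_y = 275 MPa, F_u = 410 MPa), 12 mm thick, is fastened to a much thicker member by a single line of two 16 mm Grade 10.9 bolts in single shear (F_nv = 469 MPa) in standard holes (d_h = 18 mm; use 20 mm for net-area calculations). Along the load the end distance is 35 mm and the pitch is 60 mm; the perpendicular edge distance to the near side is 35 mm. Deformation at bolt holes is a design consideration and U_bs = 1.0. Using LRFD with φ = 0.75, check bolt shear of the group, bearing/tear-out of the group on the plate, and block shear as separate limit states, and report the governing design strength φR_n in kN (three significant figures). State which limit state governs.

Bolt shear: A_b = π·16²/4 = 201.1 mm²; R_n = 469 × 201.1 × 2 × 1 / 1000 = 188.6 kN → 0.75 × 188.6 = 141 kN.
Bearing: edge l_c = 26, r_n = 153.5 kN; interior l_c = 42, r_n = 188.9 kN; R_n = 153.5 + 1·188.9 = 342.4 kN → 257 kN.
Block shear: A_gv = 1140, A_nv = 780, A_nt = 300 mm²; R_n = min(0.6F_uA_nv, 0.6F_yA_gv) + U_bs·F_u·A_nt = 311.1 kN → 233 kN.
Bolt shear governs: 141 kN.

141 kN (bolt shear governs)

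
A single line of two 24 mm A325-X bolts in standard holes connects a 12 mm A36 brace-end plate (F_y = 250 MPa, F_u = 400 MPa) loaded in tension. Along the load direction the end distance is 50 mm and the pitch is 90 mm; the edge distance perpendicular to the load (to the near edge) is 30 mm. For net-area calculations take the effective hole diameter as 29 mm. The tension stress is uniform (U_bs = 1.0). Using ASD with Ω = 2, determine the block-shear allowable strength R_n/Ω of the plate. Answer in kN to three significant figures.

163 kN

Shear plane L_v = 50 + 1·90 = 140 mm; A_gv = 140 × 12 = 1680 mm².
A_nv = (140 − 1.5·29) × 12 = 1158 mm².
A_nt = (30 − 0.5·29) × 12 = 186 mm².
0.6 F_u A_nv = 277.9 kN; 0.6 F_y A_gv = 252 kN → shear yielding governs the shear term.
R_n = 252 + 1.0 × 400 × 186 / 1000 = 326.4 kN.
Allowable strength R_n/Ω = 326.4 / 2 = 163 kN.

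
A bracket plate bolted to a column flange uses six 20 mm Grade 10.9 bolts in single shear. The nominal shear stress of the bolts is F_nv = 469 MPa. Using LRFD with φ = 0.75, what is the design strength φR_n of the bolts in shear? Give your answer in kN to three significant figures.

A_b = π × 20² / 4 = 314.2 mm².
R_n = F_nv · A_b · n · n_s = 469 × 314.2 × 6 × 1 / 1000 = 884 kN.
Design strength φR_n = 0.75 × 884 = 663 kN.

663 kN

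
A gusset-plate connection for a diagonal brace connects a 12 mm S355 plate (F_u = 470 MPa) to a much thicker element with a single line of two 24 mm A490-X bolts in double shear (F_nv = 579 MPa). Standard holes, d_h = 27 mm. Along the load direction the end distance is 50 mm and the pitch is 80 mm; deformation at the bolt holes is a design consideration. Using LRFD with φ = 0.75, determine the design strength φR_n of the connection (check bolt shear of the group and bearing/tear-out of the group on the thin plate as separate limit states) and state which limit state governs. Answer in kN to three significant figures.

Bolt shear: A_b = π·24²/4 = 452.4 mm²; R_n = 579 × 452.4 × 2 × 2 / 1000 = 1048 kN → 0.75 × 1048 = 786 kN.
Bearing (1.2 l_c t F_u ≤ 2.4 d t F_u): upper limit = 2.4·24·12·470 / 1000 = 324.9 kN.
  Edge l_c = 50 − 27/2 = 36.5 → r_n = 247 kN; interior l_c = 80 − 27 = 53 → r_n = 324.9 kN.
  R_n,bearing = 1·247 + 1·324.9 = 571.9 kN → 0.75 × 571.9 = 429 kN.
Bearing governs: 429 kN.

429 kN (bearing governs)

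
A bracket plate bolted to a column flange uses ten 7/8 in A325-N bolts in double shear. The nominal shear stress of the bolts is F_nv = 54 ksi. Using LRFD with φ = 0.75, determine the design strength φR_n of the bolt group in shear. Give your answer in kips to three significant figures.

487 kips

A_b = π × 0.875² / 4 = 0.6013 in².
R_n = F_nv · A_b · n · n_s = 54 × 0.6013 × 10 × 2 = 649.4 kips.
Design strength φR_n = 0.75 × 649.4 = 487 kips.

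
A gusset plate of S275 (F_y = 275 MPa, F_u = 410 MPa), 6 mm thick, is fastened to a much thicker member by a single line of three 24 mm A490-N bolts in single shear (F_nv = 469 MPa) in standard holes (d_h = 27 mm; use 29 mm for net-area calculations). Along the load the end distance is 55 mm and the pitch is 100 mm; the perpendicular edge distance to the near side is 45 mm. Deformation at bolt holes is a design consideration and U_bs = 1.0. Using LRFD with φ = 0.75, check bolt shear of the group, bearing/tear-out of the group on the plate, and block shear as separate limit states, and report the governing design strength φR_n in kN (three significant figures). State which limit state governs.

246 kN (block shear governs)

Bolt shear: A_b = π·24²/4 = 452.4 mm²; R_n = 469 × 452.4 × 3 × 1 / 1000 = 636.5 kN → 0.75 × 636.5 = 477 kN.
Bearing: edge l_c = 41.5, r_n = 122.5 kN; interior l_c = 73, r_n = 141.7 kN; R_n = 122.5 + 2·141.7 = 405.9 kN → 304 kN.
Block shear: A_gv = 1530, A_nv = 1095, A_nt = 183 mm²; R_n = min(0.6F_uA_nv, 0.6F_yA_gv) + U_bs·F_u·A_nt = 327.5 kN → 246 kN.
Block shear governs: 246 kN.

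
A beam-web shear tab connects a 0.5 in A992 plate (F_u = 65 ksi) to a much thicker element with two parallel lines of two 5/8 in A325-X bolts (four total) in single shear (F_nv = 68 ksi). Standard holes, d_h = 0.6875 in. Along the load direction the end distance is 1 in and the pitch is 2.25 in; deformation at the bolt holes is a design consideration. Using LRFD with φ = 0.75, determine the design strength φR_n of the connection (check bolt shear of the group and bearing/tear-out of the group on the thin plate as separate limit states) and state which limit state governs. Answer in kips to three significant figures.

Bolt shear: A_b = π·0.625²/4 = 0.3068 in²; R_n = 68 × 0.3068 × 4 × 1 = 83.45 kips → 0.75 × 83.45 = 62.6 kips.
Bearing (1.2 l_c t F_u ≤ 2.4 d t F_u): upper limit = 2.4·0.625·0.5·65 = 48.75 kips.
  Edge l_c = 1 − 0.6875/2 = 0.6562 → r_n = 25.59 kips; interior l_c = 2.25 − 0.6875 = 1.562 → r_n = 48.75 kips.
  R_n,bearing = 2·25.59 + 2·48.75 = 148.7 kips → 0.75 × 148.7 = 112 kips.
Bolt shear governs: 62.6 kips.

62.6 kips (bolt shear governs)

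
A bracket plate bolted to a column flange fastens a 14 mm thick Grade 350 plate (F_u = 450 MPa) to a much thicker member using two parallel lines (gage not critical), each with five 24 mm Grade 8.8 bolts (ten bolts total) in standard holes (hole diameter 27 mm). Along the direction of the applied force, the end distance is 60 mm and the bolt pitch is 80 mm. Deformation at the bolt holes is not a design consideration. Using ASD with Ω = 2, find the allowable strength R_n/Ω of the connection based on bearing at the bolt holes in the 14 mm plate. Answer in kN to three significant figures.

Per bolt r_n = 1.5 l_c t F_u ≤ 3.0 d t F_u; upper limit = 3.0 × 24 × 14 × 450 / 1000 = 453.6 kN.
Edge bolt: l_c = 60 − 27/2 = 46.5 mm → 1.5 × 46.5 × 14 × 450 / 1000 = 439.4 → r_n = 439.4 kN.
Interior bolts: l_c = 80 − 27 = 53 mm → 1.5 × 53 × 14 × 450 / 1000 = 500.9 → r_n = 453.6 kN.
R_n = 2 × 439.4 + 8 × 453.6 = 4508 kN.
Allowable strength R_n/Ω = 4508 / 2 = 2250 kN.

2250 kN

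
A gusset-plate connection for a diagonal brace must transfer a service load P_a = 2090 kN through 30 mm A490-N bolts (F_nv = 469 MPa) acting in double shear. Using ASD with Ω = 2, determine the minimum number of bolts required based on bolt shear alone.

7 bolts

A_b = π·30²/4 = 706.9 mm².
Per-bolt allowable strength R_n/Ω = 469 × 706.9 × 2 / 1000 / 2 = 331.5 kN.
n ≥ 2090 / 331.5 = 6.304 → use 7 bolts.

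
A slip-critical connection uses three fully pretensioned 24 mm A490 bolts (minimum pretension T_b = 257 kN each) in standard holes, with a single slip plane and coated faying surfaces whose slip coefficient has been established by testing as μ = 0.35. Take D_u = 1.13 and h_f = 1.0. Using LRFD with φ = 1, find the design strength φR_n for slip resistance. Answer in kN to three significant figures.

R_n = μ · D_u · h_f · T_b · n_s · n_b = 0.35 × 1.13 × 1.0 × 257 × 1 × 3 = 304.9 kN.
Design strength φR_n = 1 × 304.9 = 305 kN.

305 kN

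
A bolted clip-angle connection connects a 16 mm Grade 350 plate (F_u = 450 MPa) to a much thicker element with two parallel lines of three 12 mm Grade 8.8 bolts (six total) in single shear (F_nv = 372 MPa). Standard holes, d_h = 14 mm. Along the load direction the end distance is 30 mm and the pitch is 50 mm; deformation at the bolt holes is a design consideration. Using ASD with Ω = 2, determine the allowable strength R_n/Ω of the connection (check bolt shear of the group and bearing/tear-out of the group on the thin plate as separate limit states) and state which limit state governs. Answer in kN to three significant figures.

Bolt shear: A_b = π·12²/4 = 113.1 mm²; R_n = 372 × 113.1 × 6 × 1 / 1000 = 252.4 kN → 252.4 / 2 = 126 kN.
Bearing (1.2 l_c t F_u ≤ 2.4 d t F_u): upper limit = 2.4·12·16·450 / 1000 = 207.4 kN.
  Edge l_c = 30 − 14/2 = 23 → r_n = 198.7 kN; interior l_c = 50 − 14 = 36 → r_n = 207.4 kN.
  R_n,bearing = 2·198.7 + 4·207.4 = 1227 kN → 1227 / 2 = 613 kN.
Bolt shear governs: 126 kN.

126 kN (bolt shear governs)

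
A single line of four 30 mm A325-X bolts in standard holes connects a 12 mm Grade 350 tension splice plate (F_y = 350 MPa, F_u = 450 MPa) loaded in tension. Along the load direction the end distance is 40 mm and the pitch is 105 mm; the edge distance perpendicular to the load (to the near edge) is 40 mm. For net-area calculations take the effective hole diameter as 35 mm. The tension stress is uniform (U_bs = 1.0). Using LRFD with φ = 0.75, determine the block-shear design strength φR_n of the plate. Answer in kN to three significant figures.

Shear plane L_v = 40 + 3·105 = 355 mm; A_gv = 355 × 12 = 4260 mm².
A_nv = (355 − 3.5·35) × 12 = 2790 mm².
A_nt = (40 − 0.5·35) × 12 = 270 mm².
0.6 F_u A_nv = 753.3 kN; 0.6 F_y A_gv = 894.6 kN → shear rupture governs the shear term.
R_n = 753.3 + 1.0 × 450 × 270 / 1000 = 874.8 kN.
Design strength φR_n = 0.75 × 874.8 = 656 kN.

656 kN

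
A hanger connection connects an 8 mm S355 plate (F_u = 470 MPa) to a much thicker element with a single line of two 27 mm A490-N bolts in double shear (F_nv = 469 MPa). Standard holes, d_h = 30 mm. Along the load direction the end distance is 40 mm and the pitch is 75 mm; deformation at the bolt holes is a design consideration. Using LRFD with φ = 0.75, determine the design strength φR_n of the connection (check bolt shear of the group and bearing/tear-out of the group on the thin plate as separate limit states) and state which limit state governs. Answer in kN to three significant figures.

237 kN (bearing governs)

Bolt shear: A_b = π·27²/4 = 572.6 mm²; R_n = 469 × 572.6 × 2 × 2 / 1000 = 1074 kN → 0.75 × 1074 = 806 kN.
Bearing (1.2 l_c t F_u ≤ 2.4 d t F_u): upper limit = 2.4·27·8·470 / 1000 = 243.6 kN.
  Edge l_c = 40 − 30/2 = 25 → r_n = 112.8 kN; interior l_c = 75 − 30 = 45 → r_n = 203 kN.
  R_n,bearing = 1·112.8 + 1·203 = 315.8 kN → 0.75 × 315.8 = 237 kN.
Bearing governs: 237 kN.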